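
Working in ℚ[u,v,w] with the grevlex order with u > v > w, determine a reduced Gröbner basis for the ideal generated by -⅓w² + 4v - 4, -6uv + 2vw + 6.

G = {uv - ⅓vw - 1, w² - 12v + 12}

Buchberger's algorithm terminates because the ascending chain of leading-term ideals stabilizes.

f_1 = -⅓w² + 4v - 4, LT = w².
f_2 = -6uv + 2vw + 6, LT = uv.

The S-polynomials (S(f_1,f_2)) all reduce to 0 modulo the current basis, so we have a Gröbner basis.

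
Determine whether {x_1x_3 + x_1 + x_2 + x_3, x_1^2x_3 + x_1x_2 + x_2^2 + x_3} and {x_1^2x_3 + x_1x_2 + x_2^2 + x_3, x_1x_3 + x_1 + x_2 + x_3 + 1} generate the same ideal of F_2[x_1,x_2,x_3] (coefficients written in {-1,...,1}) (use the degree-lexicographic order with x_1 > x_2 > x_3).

Equality of ideals is decidable: compute both reduced Gröbner bases (unique for the ordering) and check whether they agree.
Buchberger on the first generating set:
f_1 = x_1x_3 + x_1 + x_2 + x_3, LT = x_1x_3.
f_2 = x_1^2x_3 + x_1x_2 + x_2^2 + x_3, LT = x_1^2x_3.

S(f_1,f_2): lcm = x_1^2x_3. S = x_1^2 + x_1x_3 + x_2^2 + x_3.
  reduce S modulo (f_1, f_2):
  remainder x_1^2 + x_2^2 + x_1 + x_2 ≠ 0; add g_3 = x_1^2 + x_2^2 + x_1 + x_2 to the basis.

S(f_1,g_3): lcm = x_1^2x_3. S = x_2^2x_3 + x_1^2 + x_1x_2 + x_2x_3.
  reduce S modulo (f_1, f_2, g_3):
  remainder x_2^2x_3 + x_1x_2 + x_2^2 + x_2x_3 + x_1 + x_2 ≠ 0; add g_4 = x_2^2x_3 + x_1x_2 + x_2^2 + x_2x_3 + x_1 + x_2 to the basis.

The other S-polynomials (S(f_2,g_3), S(f_1,g_4), S(f_2,g_4), S(g_3,g_4)) all reduce to 0 modulo the current basis, so we have a Gröbner basis.
Inter-reduce: drop elements whose leading term is divisible by another's, tail-reduce, and make monic.
Reduced Gröbner basis: {x_2^2x_3 + x_1x_2 + x_2^2 + x_2x_3 + x_1 + x_2, x_1^2 + x_2^2 + x_1 + x_2, x_1x_3 + x_1 + x_2 + x_3}.

Buchberger on the second generating set:
h_1 = x_1^2x_3 + x_1x_2 + x_2^2 + x_3, LT = x_1^2x_3.
h_2 = x_1x_3 + x_1 + x_2 + x_3 + 1, LT = x_1x_3.

S(h_1,h_2): lcm = x_1^2x_3. S = x_1^2 + x_1x_3 + x_2^2 + x_1 + x_3.
  reduce S modulo (h_1, h_2):
  remainder x_1^2 + x_2^2 + x_2 + 1 ≠ 0; add k_3 = x_1^2 + x_2^2 + x_2 + 1 to the basis.

S(h_1,k_3): lcm = x_1^2x_3. S = x_2^2x_3 + x_1x_2 + x_2^2 + x_2x_3.
  reduce S modulo (h_1, h_2, k_3):
  remainder x_2^2x_3 + x_1x_2 + x_2^2 + x_2x_3 ≠ 0; add k_4 = x_2^2x_3 + x_1x_2 + x_2^2 + x_2x_3 to the basis.

The other S-polynomials (S(h_2,k_3), S(h_1,k_4), S(h_2,k_4), S(k_3,k_4)) all reduce to 0 modulo the current basis, so we have a Gröbner basis.
Inter-reduce: drop elements whose leading term is divisible by another's, tail-reduce, and make monic.
Reduced Gröbner basis: {x_2^2x_3 + x_1x_2 + x_2^2 + x_2x_3, x_1^2 + x_2^2 + x_2 + 1, x_1x_3 + x_1 + x_2 + x_3 + 1}.

Since the reduced bases disagree, the two ideals are not the same.

No, the ideals differ.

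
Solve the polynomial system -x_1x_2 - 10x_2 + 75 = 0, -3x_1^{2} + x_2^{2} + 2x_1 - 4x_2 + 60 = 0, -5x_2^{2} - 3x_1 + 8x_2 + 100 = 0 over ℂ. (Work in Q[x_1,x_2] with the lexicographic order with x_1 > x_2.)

Compute a lex Gröbner basis by Buchberger's algorithm.
f_1 = -x_1x_2 - 10x_2 + 75, LT = x_1x_2.
f_2 = -3x_1^{2} + 2x_1 + x_2^{2} - 4x_2 + 60, LT = x_1^{2}.
f_3 = -3x_1 - 5x_2^{2} + 8x_2 + 100, LT = x_1.

S(f_1,f_2): lcm = x_1^{2}x_2. S = \tfrac{32}{3}x_1x_2 - 75x_1 + \tfrac{1}{3}x_2^{3} - \tfrac{4}{3}x_2^{2} + 20x_2.
  leading term x_1x_2: subtract (-\tfrac{32}{3})·f_1 from \tfrac{32}{3}x_1x_2 - 75x_1 + \tfrac{1}{3}x_2^{3} - \tfrac{4}{3}x_2^{2} + 20x_2 → -75x_1 + \tfrac{1}{3}x_2^{3} - \tfrac{4}{3}x_2^{2} - \tfrac{260}{3}x_2 + 800
  leading term x_1: subtract (25)·f_3 from -75x_1 + \tfrac{1}{3}x_2^{3} - \tfrac{4}{3}x_2^{2} - \tfrac{260}{3}x_2 + 800 → \tfrac{1}{3}x_2^{3} + \tfrac{371}{3}x_2^{2} - \tfrac{860}{3}x_2 - 1700
  leading term x_2^{3}: no divisor's leading term divides it; move \tfrac{1}{3}x_2^{3} to the remainder.
  leading term x_2^{2}: no divisor's leading term divides it; move \tfrac{371}{3}x_2^{2} to the remainder.
  leading term x_2: no divisor's leading term divides it; move -\tfrac{860}{3}x_2 to the remainder.
  leading term 1: no divisor's leading term divides it; move -1700 to the remainder.
  remainder \tfrac{1}{3}x_2^{3} + \tfrac{371}{3}x_2^{2} - \tfrac{860}{3}x_2 - 1700 ≠ 0; add h_4 = \tfrac{1}{3}x_2^{3} + \tfrac{371}{3}x_2^{2} - \tfrac{860}{3}x_2 - 1700 to the basis.

S(f_1,f_3): lcm = x_1x_2. S = -\tfrac{5}{3}x_2^{3} + \tfrac{8}{3}x_2^{2} + \tfrac{130}{3}x_2 - 75.
  leading term x_2^{3}: subtract (-5)·h_4 from -\tfrac{5}{3}x_2^{3} + \tfrac{8}{3}x_2^{2} + \tfrac{130}{3}x_2 - 75 → 621x_2^{2} - 1390x_2 - 8575
  leading term x_2^{2}: no divisor's leading term divides it; move 621x_2^{2} to the remainder.
  leading term x_2: no divisor's leading term divides it; move -1390x_2 to the remainder.
  leading term 1: no divisor's leading term divides it; move -8575 to the remainder.
  remainder 621x_2^{2} - 1390x_2 - 8575 ≠ 0; add h_5 = 621x_2^{2} - 1390x_2 - 8575 to the basis.

S(f_2,f_3): lcm = x_1^{2}. S = -\tfrac{5}{3}x_1x_2^{2} + \tfrac{8}{3}x_1x_2 + \tfrac{98}{3}x_1 - \tfrac{1}{3}x_2^{2} + \tfrac{4}{3}x_2 - 20.
  leading term x_1x_2^{2}: subtract (\tfrac{5}{3}x_2)·f_1 from -\tfrac{5}{3}x_1x_2^{2} + \tfrac{8}{3}x_1x_2 + \tfrac{98}{3}x_1 - \tfrac{1}{3}x_2^{2} + \tfrac{4}{3}x_2 - 20 → \tfrac{8}{3}x_1x_2 + \tfrac{98}{3}x_1 + \tfrac{49}{3}x_2^{2} - \tfrac{371}{3}x_2 - 20
  leading term x_1x_2: subtract (-\tfrac{8}{3})·f_1 from \tfrac{8}{3}x_1x_2 + \tfrac{98}{3}x_1 + \tfrac{49}{3}x_2^{2} - \tfrac{371}{3}x_2 - 20 → \tfrac{98}{3}x_1 + \tfrac{49}{3}x_2^{2} - \tfrac{451}{3}x_2 + 180
  leading term x_1: subtract (-\tfrac{98}{9})·f_3 from \tfrac{98}{3}x_1 + \tfrac{49}{3}x_2^{2} - \tfrac{451}{3}x_2 + 180 → -\tfrac{343}{9}x_2^{2} - \tfrac{569}{9}x_2 + \tfrac{11420}{9}
  leading term x_2^{2}: subtract (-\tfrac{343}{5589})·h_5 from -\tfrac{343}{9}x_2^{2} - \tfrac{569}{9}x_2 + \tfrac{11420}{9} → -\tfrac{830119}{5589}x_2 + \tfrac{4150595}{5589}
  leading term x_2: no divisor's leading term divides it; move -\tfrac{830119}{5589}x_2 to the remainder.
  leading term 1: no divisor's leading term divides it; move \tfrac{4150595}{5589} to the remainder.
  remainder -\tfrac{830119}{5589}x_2 + \tfrac{4150595}{5589} ≠ 0; add h_6 = -\tfrac{830119}{5589}x_2 + \tfrac{4150595}{5589} to the basis.

The other S-polynomials (S(f_1,h_4), S(f_2,h_4), S(f_3,h_4), S(f_1,h_5), S(f_2,h_5), S(f_3,h_5), S(h_4,h_5), S(f_1,h_6), S(f_2,h_6), S(f_3,h_6), S(h_4,h_6), S(h_5,h_6)) all reduce to 0 modulo the current basis, so we have a Gröbner basis.
Inter-reduce: drop elements whose leading term is divisible by another's, tail-reduce, and make monic.
Reduced Gröbner basis: {x_1 - 5, x_2 - 5}.

The lex basis is triangular: the last element involves only x_2. Solving x_2 - 5 = 0 gives x_2 ∈ {5}; substituting each value into the earlier elements determines the remaining variables.
  x_2 = 5: the earlier basis element becomes x_1 - 5 = 0, giving x_1 = 5 — point (5, 5).
Check: every point annihilates each of the original generators.

{(5, 5)}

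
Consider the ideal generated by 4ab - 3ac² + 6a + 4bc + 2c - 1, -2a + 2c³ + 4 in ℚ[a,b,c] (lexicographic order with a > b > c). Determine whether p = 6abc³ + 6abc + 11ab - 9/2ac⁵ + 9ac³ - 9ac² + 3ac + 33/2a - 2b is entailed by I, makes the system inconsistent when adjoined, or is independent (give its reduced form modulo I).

First compute the reduced Gröbner basis of I by Buchberger's algorithm.
f_1 = 4ab - 3ac² + 6a + 4bc + 2c - 1, LT = ab.
f_2 = -2a + 2c³ + 4, LT = a.

S(f_1,f_2): lcm = ab. S = -¾ac² + 3/2a + bc³ + bc + 2b + ½c - ¼.
  reduce S modulo (f_1, f_2):
  remainder bc³ + bc + 2b - ¾c⁵ + 3/2c³ - 3/2c² + ½c + 11/4 ≠ 0; add h_3 = bc³ + bc + 2b - ¾c⁵ + 3/2c³ - 3/2c² + ½c + 11/4 to the basis.

The other S-polynomials (S(f_1,h_3), S(f_2,h_3)) all reduce to 0 modulo the current basis, so we have a Gröbner basis.
Inter-reduce: drop elements whose leading term is divisible by another's, tail-reduce, and make monic.
Reduced Gröbner basis: {a - c³ - 2, bc³ + bc + 2b - ¾c⁵ + 3/2c³ - 3/2c² + ½c + 11/4}.
Label its elements g_1 = a - c³ - 2, g_2 = bc³ + bc + 2b - ¾c⁵ + 3/2c³ - 3/2c² + ½c + 11/4.

Reduce p = 6abc³ + 6abc + 11ab - 9/2ac⁵ + 9ac³ - 9ac² + 3ac + 33/2a - 2b modulo G:
  leading term abc³: subtract (6bc³)·g_1 from 6abc³ + 6abc + 11ab - 9/2ac⁵ + 9ac³ - 9ac² + 3ac + 33/2a - 2b → 6abc + 11ab - 9/2ac⁵ + 9ac³ - 9ac² + 3ac + 33/2a + 6bc⁶ + 12bc³ - 2b
  leading term abc: subtract (6bc)·g_1 from 6abc + 11ab - 9/2ac⁵ + 9ac³ - 9ac² + 3ac + 33/2a + 6bc⁶ + 12bc³ - 2b → 11ab - 9/2ac⁵ + 9ac³ - 9ac² + 3ac + 33/2a + 6bc⁶ + 6bc⁴ + 12bc³ + 12bc - 2b
  leading term ab: subtract (11b)·g_1 from 11ab - 9/2ac⁵ + 9ac³ - 9ac² + 3ac + 33/2a + 6bc⁶ + 6bc⁴ + 12bc³ + 12bc - 2b → -9/2ac⁵ + 9ac³ - 9ac² + 3ac + 33/2a + 6bc⁶ + 6bc⁴ + 23bc³ + 12bc + 20b
  leading term ac⁵: subtract (-9/2c⁵)·g_1 from -9/2ac⁵ + 9ac³ - 9ac² + 3ac + 33/2a + 6bc⁶ + 6bc⁴ + 23bc³ + 12bc + 20b → 9ac³ - 9ac² + 3ac + 33/2a + 6bc⁶ + 6bc⁴ + 23bc³ + 12bc + 20b - 9/2c⁸ - 9c⁵
  leading term ac³: subtract (9c³)·g_1 from 9ac³ - 9ac² + 3ac + 33/2a + 6bc⁶ + 6bc⁴ + 23bc³ + 12bc + 20b - 9/2c⁸ - 9c⁵ → -9ac² + 3ac + 33/2a + 6bc⁶ + 6bc⁴ + 23bc³ + 12bc + 20b - 9/2c⁸ + 9c⁶ - 9c⁵ + 18c³
  leading term ac²: subtract (-9c²)·g_1 from -9ac² + 3ac + 33/2a + 6bc⁶ + 6bc⁴ + 23bc³ + 12bc + 20b - 9/2c⁸ + 9c⁶ - 9c⁵ + 18c³ → 3ac + 33/2a + 6bc⁶ + 6bc⁴ + 23bc³ + 12bc + 20b - 9/2c⁸ + 9c⁶ - 18c⁵ + 18c³ - 18c²
  leading term ac: subtract (3c)·g_1 from 3ac + 33/2a + 6bc⁶ + 6bc⁴ + 23bc³ + 12bc + 20b - 9/2c⁸ + 9c⁶ - 18c⁵ + 18c³ - 18c² → 33/2a + 6bc⁶ + 6bc⁴ + 23bc³ + 12bc + 20b - 9/2c⁸ + 9c⁶ - 18c⁵ + 3c⁴ + 18c³ - 18c² + 6c
  leading term a: subtract (33/2)·g_1 from 33/2a + 6bc⁶ + 6bc⁴ + 23bc³ + 12bc + 20b - 9/2c⁸ + 9c⁶ - 18c⁵ + 3c⁴ + 18c³ - 18c² + 6c → 6bc⁶ + 6bc⁴ + 23bc³ + 12bc + 20b - 9/2c⁸ + 9c⁶ - 18c⁵ + 3c⁴ + 69/2c³ - 18c² + 6c + 33
  leading term bc⁶: subtract (6c³)·g_2 from 6bc⁶ + 6bc⁴ + 23bc³ + 12bc + 20b - 9/2c⁸ + 9c⁶ - 18c⁵ + 3c⁴ + 69/2c³ - 18c² + 6c + 33 → 11bc³ + 12bc + 20b - 9c⁵ + 18c³ - 18c² + 6c + 33
  leading term bc³: subtract (11)·g_2 from 11bc³ + 12bc + 20b - 9c⁵ + 18c³ - 18c² + 6c + 33 → bc - 2b - ¾c⁵ + 3/2c³ - 3/2c² + ½c + 11/4
  leading term bc: no divisor's leading term divides it; move bc to the remainder.
  leading term b: no divisor's leading term divides it; move -2b to the remainder.
  leading term c⁵: no divisor's leading term divides it; move -¾c⁵ to the remainder.
  leading term c³: no divisor's leading term divides it; move 3/2c³ to the remainder.
  leading term c²: no divisor's leading term divides it; move -3/2c² to the remainder.
  leading term c: no divisor's leading term divides it; move ½c to the remainder.
  leading term 1: no divisor's leading term divides it; move 11/4 to the remainder.
  normal form = bc - 2b - ¾c⁵ + 3/2c³ - 3/2c² + ½c + 11/4.
The normal form is nonzero, so p ∉ I. Since p minus its normal form lies in I, I + (p) = I + (r) where r = bc - 2b - ¾c⁵ + 3/2c³ - 3/2c² + ½c + 11/4; decide whether this ideal is the whole ring.
Run Buchberger on G together with r (pairs among the g_i already reduce to 0 since G is a Gröbner basis):
g_1 = a - c³ - 2, LT = a.
g_2 = bc³ + bc + 2b - ¾c⁵ + 3/2c³ - 3/2c² + ½c + 11/4, LT = bc³.
r = bc - 2b - ¾c⁵ + 3/2c³ - 3/2c² + ½c + 11/4, LT = bc.

S(g_2,r): lcm = bc³. S = 2bc² + bc + 2b + ¾c⁷ - 9/4c⁵ + 3/2c⁴ + c³ - 17/4c² + ½c + 11/4.
  reduce S modulo (g_1, g_2, r):
  remainder 12b + ¾c⁷ + 3/2c⁶ + 3/2c⁵ - 3/2c⁴ - 7/2c³ + 9/4c² - 15/2c - 11 ≠ 0; add m_4 = 12b + ¾c⁷ + 3/2c⁶ + 3/2c⁵ - 3/2c⁴ - 7/2c³ + 9/4c² - 15/2c - 11 to the basis.

S(g_2,m_4): lcm = bc³. S = bc + 2b - 1/16c¹⁰ - ⅛c⁹ - ⅛c⁸ + ⅛c⁷ + 7/24c⁶ - 15/16c⁵ + ⅝c⁴ + 29/12c³ - 3/2c² + ½c + 11/4.
  reduce S modulo (g_1, g_2, r, m_4):
  remainder -1/16c¹⁰ - ⅛c⁹ - ⅛c⁸ - ⅛c⁷ - 5/24c⁶ - 11/16c⁵ + 9/8c⁴ + 25/12c³ - ¾c² + 5/2c + 11/3 ≠ 0; add m_5 = -1/16c¹⁰ - ⅛c⁹ - ⅛c⁸ - ⅛c⁷ - 5/24c⁶ - 11/16c⁵ + 9/8c⁴ + 25/12c³ - ¾c² + 5/2c + 11/3 to the basis.

S(r,m_4): lcm = bc. S = -2b - 1/16c⁸ - ⅛c⁷ - ⅛c⁶ - ⅝c⁵ + 7/24c⁴ + 21/16c³ - ⅞c² + 17/12c + 11/4.
  reduce S modulo (g_1, g_2, r, m_4, m_5):
  remainder -1/16c⁸ + ⅛c⁶ - ⅜c⁵ + 1/24c⁴ + 35/48c³ - ½c² + ⅙c + 11/12 ≠ 0; add m_6 = -1/16c⁸ + ⅛c⁶ - ⅜c⁵ + 1/24c⁴ + 35/48c³ - ½c² + ⅙c + 11/12 to the basis.

The other S-polynomials (S(g_1,g_2), S(g_1,r), S(g_1,m_4), S(g_1,m_5), S(g_2,m_5), S(r,m_5), S(m_4,m_5), S(g_1,m_6), S(g_2,m_6), S(r,m_6), S(m_4,m_6), S(m_5,m_6)) all reduce to 0 modulo the current basis, so we have a Gröbner basis.
Inter-reduce: drop elements whose leading term is divisible by another's, tail-reduce, and make monic.
Reduced Gröbner basis: {a - c³ - 2, b + 1/16c⁷ + ⅛c⁶ + ⅛c⁵ - ⅛c⁴ - 7/24c³ + 3/16c² - ⅝c - 11/12, c⁸ - 2c⁶ + 6c⁵ - ⅔c⁴ - 35/3c³ + 8c² - 8/3c - 44/3}.
The reduced Gröbner basis of I + (p) is {a - c³ - 2, b + 1/16c⁷ + ⅛c⁶ + ⅛c⁵ - ⅛c⁴ - 7/24c³ + 3/16c² - ⅝c - 11/12, c⁸ - 2c⁶ + 6c⁵ - ⅔c⁴ - 35/3c³ + 8c² - 8/3c - 44/3} ≠ {1}, a proper ideal, so the enlarged system stays consistent: p is independent of I, with normal form bc - 2b - ¾c⁵ + 3/2c³ - 3/2c² + ½c + 11/4.

Ideal membership is decidable via reduction modulo a Gröbner basis.

6abc³ + 6abc + 11ab - 9/2ac⁵ + 9ac³ - 9ac² + 3ac + 33/2a - 2b is independent of I; its normal form modulo I is bc - 2b - ¾c⁵ + 3/2c³ - 3/2c² + ½c + 11/4.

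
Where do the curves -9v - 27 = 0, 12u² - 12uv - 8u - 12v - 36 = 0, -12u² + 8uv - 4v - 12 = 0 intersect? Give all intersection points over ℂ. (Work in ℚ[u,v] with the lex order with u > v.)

{(0, -3)}

Compute a lex Gröbner basis by Buchberger's algorithm.
f_1 = -9v - 27, LT = v.
f_2 = 12u² - 12uv - 8u - 12v - 36, LT = u².
f_3 = -12u² + 8uv - 4v - 12, LT = u².

S(f_2,f_3): lcm = u². S = -⅓uv - ⅔u - 4/3v - 4.
  reduce S modulo (f_1, f_2, f_3):
  remainder ⅓u ≠ 0; add h_4 = ⅓u to the basis.

The other S-polynomials (S(f_1,f_2), S(f_1,f_3), S(f_1,h_4), S(f_2,h_4), S(f_3,h_4)) all reduce to 0 modulo the current basis, so we have a Gröbner basis.
Inter-reduce: drop elements whose leading term is divisible by another's, tail-reduce, and make monic.
Reduced Gröbner basis: {u, v + 3}.

From the last basis element, v + 3 = 0, so v takes values in {-3}. Each choice, substituted upward through the basis, yields the corresponding point(s) of the solution set.
  v = -3: the earlier basis element becomes u = 0, giving u = 0 — point (0, -3).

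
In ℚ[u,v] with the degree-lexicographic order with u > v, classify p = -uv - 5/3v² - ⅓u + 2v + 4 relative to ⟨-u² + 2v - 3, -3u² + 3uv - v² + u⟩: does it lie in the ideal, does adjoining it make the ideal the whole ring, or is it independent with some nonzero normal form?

Adjoining -uv - 5/3v² - ⅓u + 2v + 4 makes the ideal the whole ring: the system is inconsistent.

First compute the reduced Gröbner basis of I by Buchberger's algorithm.
f_1 = -u² + 2v - 3, LT = u².
f_2 = -3u² + 3uv - v² + u, LT = u².

S(f_1,f_2): lcm = u². S = uv - ⅓v² + ⅓u - 2v + 3.
  reduce S modulo (f_1, f_2):
  remainder uv - ⅓v² + ⅓u - 2v + 3 ≠ 0; add h_3 = uv - ⅓v² + ⅓u - 2v + 3 to the basis.

S(f_1,h_3): lcm = u²v. S = ⅓uv² - ⅓u² + 2uv - 2v² - 3u + 3v.
  reduce S modulo (f_1, f_2, h_3):
  remainder 1/9v³ - 19/27v² - 98/27u + 46/9v - 14/3 ≠ 0; add h_4 = 1/9v³ - 19/27v² - 98/27u + 46/9v - 14/3 to the basis.

The other S-polynomials (S(f_2,h_3), S(f_1,h_4), S(f_2,h_4), S(h_3,h_4)) all reduce to 0 modulo the current basis, so we have a Gröbner basis.
Inter-reduce: drop elements whose leading term is divisible by another's, tail-reduce, and make monic.
Reduced Gröbner basis: {v³ - 19/3v² - 98/3u + 46v - 42, u² - 2v + 3, uv - ⅓v² + ⅓u - 2v + 3}.
Label its elements g_1 = v³ - 19/3v² - 98/3u + 46v - 42, g_2 = u² - 2v + 3, g_3 = uv - ⅓v² + ⅓u - 2v + 3.

Reduce p = -uv - 5/3v² - ⅓u + 2v + 4 modulo G:
  leading term uv: subtract (-1)·g_3 from -uv - 5/3v² - ⅓u + 2v + 4 → -2v² + 7
  leading term v²: no divisor's leading term divides it; move -2v² to the remainder.
  leading term 1: no divisor's leading term divides it; move 7 to the remainder.
  normal form = -2v² + 7.
The normal form is nonzero, so p ∉ I. Since p minus its normal form lies in I, I + (p) = I + (r) where r = -2v² + 7; decide whether this ideal is the whole ring.
Run Buchberger on G together with r (pairs among the g_i already reduce to 0 since G is a Gröbner basis):
g_1 = v³ - 19/3v² - 98/3u + 46v - 42, LT = v³.
g_2 = u² - 2v + 3, LT = u².
g_3 = uv - ⅓v² + ⅓u - 2v + 3, LT = uv.
r = -2v² + 7, LT = v².

S(g_1,r): lcm = v³. S = -19/3v² - 98/3u + 99/2v - 42.
  reduce S modulo (g_1, g_2, g_3, r):
  remainder -98/3u + 99/2v - 385/6 ≠ 0; add m_5 = -98/3u + 99/2v - 385/6 to the basis.

S(g_3,r): lcm = uv². S = -⅓v³ + ⅓uv - 2v² + 7/2u + 3v.
  reduce S modulo (g_1, g_2, g_3, r, m_5):
  remainder 2993/392v - 799/56 ≠ 0; add m_6 = 2993/392v - 799/56 to the basis.

S(g_2,m_5): lcm = u². S = 297/196uv - 55/28u - 2v + 3.
  reduce S modulo (g_1, g_2, g_3, r, m_5, m_6):
  remainder 1005/167608 ≠ 0; add m_7 = 1005/167608 to the basis.

The other S-polynomials (S(g_1,g_2), S(g_1,g_3), S(g_2,g_3), S(g_2,r), S(g_1,m_5), S(g_3,m_5), S(r,m_5), S(g_1,m_6), S(g_2,m_6), S(g_3,m_6), S(r,m_6), S(m_5,m_6), S(g_1,m_7), S(g_2,m_7), S(g_3,m_7), S(r,m_7), S(m_5,m_7), S(m_6,m_7)) all reduce to 0 modulo the current basis, so we have a Gröbner basis.
Inter-reduce: drop elements whose leading term is divisible by another's, tail-reduce, and make monic.
Reduced Gröbner basis: {1}.
The reduced Gröbner basis of I + (p) is {1}: the ideal is the whole ring, so the enlarged system has no common solution — adjoining p is inconsistent.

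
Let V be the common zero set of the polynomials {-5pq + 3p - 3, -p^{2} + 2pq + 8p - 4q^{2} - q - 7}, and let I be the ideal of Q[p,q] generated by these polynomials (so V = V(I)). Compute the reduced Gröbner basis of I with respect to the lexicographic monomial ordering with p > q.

f_1 = -5pq + 3p - 3, LT = pq.
f_2 = -p^{2} + 2pq + 8p - 4q^{2} - q - 7, LT = p^{2}.

S(f_1,f_2): lcm = p^{2}q. S = -\tfrac{3}{5}p^{2} + 2pq^{2} + 8pq + \tfrac{3}{5}p - 4q^{3} - q^{2} - 7q.
  leading term p^{2}: subtract (\tfrac{3}{5})·f_2 from -\tfrac{3}{5}p^{2} + 2pq^{2} + 8pq + \tfrac{3}{5}p - 4q^{3} - q^{2} - 7q → 2pq^{2} + \tfrac{34}{5}pq - \tfrac{21}{5}p - 4q^{3} + \tfrac{7}{5}q^{2} - \tfrac{32}{5}q + \tfrac{21}{5}
  leading term pq^{2}: subtract (-\tfrac{2}{5}q)·f_1 from 2pq^{2} + \tfrac{34}{5}pq - \tfrac{21}{5}p - 4q^{3} + \tfrac{7}{5}q^{2} - \tfrac{32}{5}q + \tfrac{21}{5} → 8pq - \tfrac{21}{5}p - 4q^{3} + \tfrac{7}{5}q^{2} - \tfrac{38}{5}q + \tfrac{21}{5}
  leading term pq: subtract (-\tfrac{8}{5})·f_1 from 8pq - \tfrac{21}{5}p - 4q^{3} + \tfrac{7}{5}q^{2} - \tfrac{38}{5}q + \tfrac{21}{5} → \tfrac{3}{5}p - 4q^{3} + \tfrac{7}{5}q^{2} - \tfrac{38}{5}q - \tfrac{3}{5}
  leading term p: no divisor's leading term divides it; move \tfrac{3}{5}p to the remainder.
  leading term q^{3}: no divisor's leading term divides it; move -4q^{3} to the remainder.
  leading term q^{2}: no divisor's leading term divides it; move \tfrac{7}{5}q^{2} to the remainder.
  leading term q: no divisor's leading term divides it; move -\tfrac{38}{5}q to the remainder.
  leading term 1: no divisor's leading term divides it; move -\tfrac{3}{5} to the remainder.
  remainder \tfrac{3}{5}p - 4q^{3} + \tfrac{7}{5}q^{2} - \tfrac{38}{5}q - \tfrac{3}{5} ≠ 0; add g_3 = \tfrac{3}{5}p - 4q^{3} + \tfrac{7}{5}q^{2} - \tfrac{38}{5}q - \tfrac{3}{5} to the basis.

S(f_1,g_3): lcm = pq. S = -\tfrac{3}{5}p + \tfrac{20}{3}q^{4} - \tfrac{7}{3}q^{3} + \tfrac{38}{3}q^{2} + q + \tfrac{3}{5}.
  leading term p: subtract (-1)·g_3 from -\tfrac{3}{5}p + \tfrac{20}{3}q^{4} - \tfrac{7}{3}q^{3} + \tfrac{38}{3}q^{2} + q + \tfrac{3}{5} → \tfrac{20}{3}q^{4} - \tfrac{19}{3}q^{3} + \tfrac{211}{15}q^{2} - \tfrac{33}{5}q
  leading term q^{4}: no divisor's leading term divides it; move \tfrac{20}{3}q^{4} to the remainder.
  leading term q^{3}: no divisor's leading term divides it; move -\tfrac{19}{3}q^{3} to the remainder.
  leading term q^{2}: no divisor's leading term divides it; move \tfrac{211}{15}q^{2} to the remainder.
  leading term q: no divisor's leading term divides it; move -\tfrac{33}{5}q to the remainder.
  remainder \tfrac{20}{3}q^{4} - \tfrac{19}{3}q^{3} + \tfrac{211}{15}q^{2} - \tfrac{33}{5}q ≠ 0; add g_4 = \tfrac{20}{3}q^{4} - \tfrac{19}{3}q^{3} + \tfrac{211}{15}q^{2} - \tfrac{33}{5}q to the basis.

S(f_2,g_3): lcm = p^{2}. S = \tfrac{20}{3}pq^{3} - \tfrac{7}{3}pq^{2} + \tfrac{32}{3}pq - 7p + 4q^{2} + q + 7.
  leading term pq^{3}: subtract (-\tfrac{4}{3}q^{2})·f_1 from \tfrac{20}{3}pq^{3} - \tfrac{7}{3}pq^{2} + \tfrac{32}{3}pq - 7p + 4q^{2} + q + 7 → \tfrac{5}{3}pq^{2} + \tfrac{32}{3}pq - 7p + q + 7
  leading term pq^{2}: subtract (-\tfrac{1}{3}q)·f_1 from \tfrac{5}{3}pq^{2} + \tfrac{32}{3}pq - 7p + q + 7 → \tfrac{35}{3}pq - 7p + 7
  leading term pq: subtract (-\tfrac{7}{3})·f_1 from \tfrac{35}{3}pq - 7p + 7 → 0
  remainder 0.

S(f_1,g_4): lcm = pq^{4}. S = \tfrac{7}{20}pq^{3} - \tfrac{211}{100}pq^{2} + \tfrac{99}{100}pq + \tfrac{3}{5}q^{3}.
  leading term pq^{3}: subtract (-\tfrac{7}{100}q^{2})·f_1 from \tfrac{7}{20}pq^{3} - \tfrac{211}{100}pq^{2} + \tfrac{99}{100}pq + \tfrac{3}{5}q^{3} → -\tfrac{19}{10}pq^{2} + \tfrac{99}{100}pq + \tfrac{3}{5}q^{3} - \tfrac{21}{100}q^{2}
  leading term pq^{2}: subtract (\tfrac{19}{50}q)·f_1 from -\tfrac{19}{10}pq^{2} + \tfrac{99}{100}pq + \tfrac{3}{5}q^{3} - \tfrac{21}{100}q^{2} → -\tfrac{3}{20}pq + \tfrac{3}{5}q^{3} - \tfrac{21}{100}q^{2} + \tfrac{57}{50}q
  leading term pq: subtract (\tfrac{3}{100})·f_1 from -\tfrac{3}{20}pq + \tfrac{3}{5}q^{3} - \tfrac{21}{100}q^{2} + \tfrac{57}{50}q → -\tfrac{9}{100}p + \tfrac{3}{5}q^{3} - \tfrac{21}{100}q^{2} + \tfrac{57}{50}q + \tfrac{9}{100}
  leading term p: subtract (-\tfrac{3}{20})·g_3 from -\tfrac{9}{100}p + \tfrac{3}{5}q^{3} - \tfrac{21}{100}q^{2} + \tfrac{57}{50}q + \tfrac{9}{100} → 0
  remainder 0.

S(f_2,g_4): leading monomials are coprime, so the S-polynomial reduces to 0 (Buchberger's first criterion).
S(g_3,g_4): leading monomials are coprime, so the S-polynomial reduces to 0 (Buchberger's first criterion).
Every S-polynomial of the final basis reduces to 0, so we have a Gröbner basis.
Inter-reduce: drop elements whose leading term is divisible by another's, tail-reduce, and make monic.

G = {p - \tfrac{20}{3}q^{3} + \tfrac{7}{3}q^{2} - \tfrac{38}{3}q - 1, q^{4} - \tfrac{19}{20}q^{3} + \tfrac{211}{100}q^{2} - \tfrac{99}{100}q}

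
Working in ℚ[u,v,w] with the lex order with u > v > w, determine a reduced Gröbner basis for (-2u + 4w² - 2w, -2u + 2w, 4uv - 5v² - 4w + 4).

G = {u - w, v² - ⅘vw + ⅘w - ⅘, w² - w}

This is the nonlinear analogue of row-reducing a linear system.

f_1 = -2u + 4w² - 2w, LT = u.
f_2 = -2u + 2w, LT = u.
f_3 = 4uv - 5v² - 4w + 4, LT = uv.

S(f_1,f_2): lcm = u. S = -2w² + 2w.
  reduce S modulo (f_1, f_2, f_3):
  remainder -2w² + 2w ≠ 0; add g_4 = -2w² + 2w to the basis.

S(f_1,f_3): lcm = uv. S = 5/4v² - 2vw² + vw + w - 1.
  reduce S modulo (f_1, f_2, f_3, g_4):
  remainder 5/4v² - vw + w - 1 ≠ 0; add g_5 = 5/4v² - vw + w - 1 to the basis.

The other S-polynomials (S(f_2,f_3), S(f_1,g_4), S(f_2,g_4), S(f_3,g_4), S(f_1,g_5), S(f_2,g_5), S(f_3,g_5), S(g_4,g_5)) all reduce to 0 modulo the current basis, so we have a Gröbner basis.
Inter-reduce: drop elements whose leading term is divisible by another's, tail-reduce, and make monic.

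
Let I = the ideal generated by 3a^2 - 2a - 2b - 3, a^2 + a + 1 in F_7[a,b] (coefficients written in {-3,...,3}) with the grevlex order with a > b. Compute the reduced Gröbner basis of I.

f_1 = 3a^2 - 2a - 2b - 3, LT = a^2.
f_2 = a^2 + a + 1, LT = a^2.

S(f_1,f_2): lcm = a^2. S = 3a - 3b - 2.
  leading term a: no divisor's leading term divides it; move 3a to the remainder.
  leading term b: no divisor's leading term divides it; move -3b to the remainder.
  leading term 1: no divisor's leading term divides it; move -2 to the remainder.
  remainder 3a - 3b - 2 ≠ 0; add g_3 = 3a - 3b - 2 to the basis.

S(f_1,g_3): lcm = a^2. S = ab - 3b - 1.
  leading term ab: subtract (-2b)·g_3 from ab - 3b - 1 → b^2 - 1
  leading term b^2: no divisor's leading term divides it; move b^2 to the remainder.
  leading term 1: no divisor's leading term divides it; move -1 to the remainder.
  remainder b^2 - 1 ≠ 0; add g_4 = b^2 - 1 to the basis.

The other S-polynomials (S(f_2,g_3), S(f_1,g_4), S(f_2,g_4), S(g_3,g_4)) all reduce to 0 modulo the current basis, so we have a Gröbner basis.
Inter-reduce: drop elements whose leading term is divisible by another's, tail-reduce, and make monic.

G = {b^2 - 1, a - b - 3}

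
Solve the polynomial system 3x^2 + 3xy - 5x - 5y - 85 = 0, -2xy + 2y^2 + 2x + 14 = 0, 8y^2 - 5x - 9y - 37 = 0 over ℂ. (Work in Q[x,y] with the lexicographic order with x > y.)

{(-4, -1)}

Compute a lex Gröbner basis by Buchberger's algorithm.
f_1 = 3x^2 + 3xy - 5x - 5y - 85, LT = x^2.
f_2 = -2xy + 2x + 2y^2 + 14, LT = xy.
f_3 = -5x + 8y^2 - 9y - 37, LT = x.

S(f_1,f_2): lcm = x^2y. S = x^2 + 2xy^2 - 5/3xy + 7x - 5/3y^2 - 85/3y.
  leading term x^2: subtract (1/3)·f_1 from x^2 + 2xy^2 - 5/3xy + 7x - 5/3y^2 - 85/3y → 2xy^2 - 8/3xy + 26/3x - 5/3y^2 - 80/3y + 85/3
  leading term xy^2: subtract (-y)·f_2 from 2xy^2 - 8/3xy + 26/3x - 5/3y^2 - 80/3y + 85/3 → -2/3xy + 26/3x + 2y^3 - 5/3y^2 - 38/3y + 85/3
  leading term xy: subtract (1/3)·f_2 from -2/3xy + 26/3x + 2y^3 - 5/3y^2 - 38/3y + 85/3 → 8x + 2y^3 - 7/3y^2 - 38/3y + 71/3
  leading term x: subtract (-8/5)·f_3 from 8x + 2y^3 - 7/3y^2 - 38/3y + 71/3 → 2y^3 + 157/15y^2 - 406/15y - 533/15
  leading term y^3: no divisor's leading term divides it; move 2y^3 to the remainder.
  leading term y^2: no divisor's leading term divides it; move 157/15y^2 to the remainder.
  leading term y: no divisor's leading term divides it; move -406/15y to the remainder.
  leading term 1: no divisor's leading term divides it; move -533/15 to the remainder.
  remainder 2y^3 + 157/15y^2 - 406/15y - 533/15 ≠ 0; add h_4 = 2y^3 + 157/15y^2 - 406/15y - 533/15 to the basis.

S(f_1,f_3): lcm = x^2. S = 8/5xy^2 - 4/5xy - 136/15x - 5/3y - 85/3.
  leading term xy^2: subtract (-4/5y)·f_2 from 8/5xy^2 - 4/5xy - 136/15x - 5/3y - 85/3 → 4/5xy - 136/15x + 8/5y^3 + 143/15y - 85/3
  leading term xy: subtract (-2/5)·f_2 from 4/5xy - 136/15x + 8/5y^3 + 143/15y - 85/3 → -124/15x + 8/5y^3 + 4/5y^2 + 143/15y - 341/15
  leading term x: subtract (124/75)·f_3 from -124/15x + 8/5y^3 + 4/5y^2 + 143/15y - 341/15 → 8/5y^3 - 932/75y^2 + 1831/75y + 961/25
  leading term y^3: subtract (4/5)·h_4 from 8/5y^3 - 932/75y^2 + 1831/75y + 961/25 → -104/5y^2 + 691/15y + 1003/15
  leading term y^2: no divisor's leading term divides it; move -104/5y^2 to the remainder.
  leading term y: no divisor's leading term divides it; move 691/15y to the remainder.
  leading term 1: no divisor's leading term divides it; move 1003/15 to the remainder.
  remainder -104/5y^2 + 691/15y + 1003/15 ≠ 0; add h_5 = -104/5y^2 + 691/15y + 1003/15 to the basis.

S(f_2,f_3): lcm = xy. S = -x + 8/5y^3 - 14/5y^2 - 37/5y - 7.
  leading term x: subtract (1/5)·f_3 from -x + 8/5y^3 - 14/5y^2 - 37/5y - 7 → 8/5y^3 - 22/5y^2 - 28/5y + 2/5
  leading term y^3: subtract (4/5)·h_4 from 8/5y^3 - 22/5y^2 - 28/5y + 2/5 → -958/75y^2 + 1204/75y + 2162/75
  leading term y^2: subtract (479/780)·h_5 from -958/75y^2 + 1204/75y + 2162/75 → -28633/2340y - 28633/2340
  leading term y: no divisor's leading term divides it; move -28633/2340y to the remainder.
  leading term 1: no divisor's leading term divides it; move -28633/2340 to the remainder.
  remainder -28633/2340y - 28633/2340 ≠ 0; add h_6 = -28633/2340y - 28633/2340 to the basis.

The other S-polynomials (S(f_1,h_4), S(f_2,h_4), S(f_3,h_4), S(f_1,h_5), S(f_2,h_5), S(f_3,h_5), S(h_4,h_5), S(f_1,h_6), S(f_2,h_6), S(f_3,h_6), S(h_4,h_6), S(h_5,h_6)) all reduce to 0 modulo the current basis, so we have a Gröbner basis.
Inter-reduce: drop elements whose leading term is divisible by another's, tail-reduce, and make monic.
Reduced Gröbner basis: {x + 4, y + 1}.

A lex Gröbner basis eliminates variables successively. Here y + 1 depends only on y, with roots {-1}; lifting each root through the earlier basis elements recovers the full solutions.
  y = -1: the earlier basis element becomes x + 4 = 0, giving x = -4 — point (-4, -1).
This is the nonlinear analogue of row-reducing a linear system.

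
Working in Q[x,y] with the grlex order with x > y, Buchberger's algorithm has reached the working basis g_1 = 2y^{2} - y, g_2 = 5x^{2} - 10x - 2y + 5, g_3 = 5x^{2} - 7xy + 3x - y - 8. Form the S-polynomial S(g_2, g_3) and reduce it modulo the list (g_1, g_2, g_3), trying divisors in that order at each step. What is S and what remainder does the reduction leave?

lcm(LM(g_2), LM(g_3)) = x^{2}.
S = (lcm/LT(g_2))·g_2 − (lcm/LT(g_3))·g_3 = \tfrac{7}{5}xy - \tfrac{13}{5}x - \tfrac{1}{5}y + \tfrac{13}{5}.
Reduce S modulo (g_1, g_2, g_3) in that order:
  leading term xy: no divisor's leading term divides it; move \tfrac{7}{5}xy to the remainder.
  leading term x: no divisor's leading term divides it; move -\tfrac{13}{5}x to the remainder.
  leading term y: no divisor's leading term divides it; move -\tfrac{1}{5}y to the remainder.
  leading term 1: no divisor's leading term divides it; move \tfrac{13}{5} to the remainder.
The remainder \tfrac{7}{5}xy - \tfrac{13}{5}x - \tfrac{1}{5}y + \tfrac{13}{5} is nonzero, so it would be added as the next basis element.

S(g_2, g_3) = \tfrac{7}{5}xy - \tfrac{13}{5}x - \tfrac{1}{5}y + \tfrac{13}{5}; remainder on division = \tfrac{7}{5}xy - \tfrac{13}{5}x - \tfrac{1}{5}y + \tfrac{13}{5}.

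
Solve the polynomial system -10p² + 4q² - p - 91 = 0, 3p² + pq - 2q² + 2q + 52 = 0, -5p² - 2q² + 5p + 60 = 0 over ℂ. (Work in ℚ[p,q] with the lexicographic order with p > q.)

{(-1, -5)}

Compute a lex Gröbner basis by Buchberger's algorithm.
f_1 = -10p² - p + 4q² - 91, LT = p².
f_2 = 3p² + pq - 2q² + 2q + 52, LT = p².
f_3 = -5p² + 5p - 2q² + 60, LT = p².

S(f_1,f_2): lcm = p². S = -⅓pq + 1/10p + 4/15q² - ⅔q - 247/30.
  reduce S modulo (f_1, f_2, f_3):
  remainder -⅓pq + 1/10p + 4/15q² - ⅔q - 247/30 ≠ 0; add h_4 = -⅓pq + 1/10p + 4/15q² - ⅔q - 247/30 to the basis.

S(f_1,f_3): lcm = p². S = 11/10p - ⅘q² + 211/10.
  reduce S modulo (f_1, f_2, f_3, h_4):
  remainder 11/10p - ⅘q² + 211/10 ≠ 0; add h_5 = 11/10p - ⅘q² + 211/10 to the basis.

S(f_1,h_4): lcm = p²q. S = 3/10p² + ⅘pq² - 19/10pq - 247/10p - ⅖q³ + 91/10q.
  reduce S modulo (f_1, f_2, f_3, h_4, h_5):
  remainder 6/25q³ - 29089/1375q² - 367/50q + 57441/110 ≠ 0; add h_6 = 6/25q³ - 29089/1375q² - 367/50q + 57441/110 to the basis.

S(f_3,h_4): lcm = p²q. S = 3/10p² + ⅘pq² - 3pq - 247/10p + ⅖q³ - 12q.
  reduce S modulo (f_1, f_2, f_3, h_4, h_5, h_6):
  remainder 57254/825q² + 167/30q - 37557/22 ≠ 0; add h_7 = 57254/825q² + 167/30q - 37557/22 to the basis.

S(f_1,h_5): lcm = p². S = 8/11pq² - 2099/110p - ⅖q² + 91/10.
  reduce S modulo (f_1, f_2, f_3, h_4, h_5, h_6, h_7):
  remainder -2189023/629794q - 10945115/629794 ≠ 0; add h_8 = -2189023/629794q - 10945115/629794 to the basis.

The other S-polynomials (S(f_2,f_3), S(f_2,h_4), S(f_2,h_5), S(f_3,h_5), S(h_4,h_5), S(f_1,h_6), S(f_2,h_6), S(f_3,h_6), S(h_4,h_6), S(h_5,h_6), S(f_1,h_7), S(f_2,h_7), S(f_3,h_7), S(h_4,h_7), S(h_5,h_7), S(h_6,h_7), S(f_1,h_8), S(f_2,h_8), S(f_3,h_8), S(h_4,h_8), S(h_5,h_8), S(h_6,h_8), S(h_7,h_8)) all reduce to 0 modulo the current basis, so we have a Gröbner basis.
Inter-reduce: drop elements whose leading term is divisible by another's, tail-reduce, and make monic.
Reduced Gröbner basis: {p + 1, q + 5}.

Since the basis is lex-ordered, q + 5 is univariate in q. Its roots are {-5}. Back-substituting each root into the other basis elements fixes the other coordinates.
  q = -5: the earlier basis element becomes p + 1 = 0, giving p = -1 — point (-1, -5).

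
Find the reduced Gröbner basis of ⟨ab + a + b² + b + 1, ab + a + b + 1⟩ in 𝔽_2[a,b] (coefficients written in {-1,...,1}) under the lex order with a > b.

G = {a + 1, b²}

f_1 = ab + a + b² + b + 1, LT = ab.
f_2 = ab + a + b + 1, LT = ab.

S(f_1,f_2): lcm = ab. S = b².
  leading term b²: no divisor's leading term divides it; move b² to the remainder.
  remainder b² ≠ 0; add g_3 = b² to the basis.

S(f_1,g_3): lcm = ab². S = ab + b³ + b² + b.
  leading term ab: subtract (1)·f_1 from ab + b³ + b² + b → a + b³ + 1
  leading term a: no divisor's leading term divides it; move a to the remainder.
  leading term b³: subtract (b)·g_3 from b³ + 1 → 1
  leading term 1: no divisor's leading term divides it; move 1 to the remainder.
  remainder a + 1 ≠ 0; add g_4 = a + 1 to the basis.

The other S-polynomials (S(f_2,g_3), S(f_1,g_4), S(f_2,g_4), S(g_3,g_4)) all reduce to 0 modulo the current basis, so we have a Gröbner basis.
Inter-reduce: drop elements whose leading term is divisible by another's, tail-reduce, and make monic.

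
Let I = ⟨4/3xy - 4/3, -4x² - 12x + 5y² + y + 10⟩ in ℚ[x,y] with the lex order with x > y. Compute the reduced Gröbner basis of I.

f_1 = 4/3xy - 4/3, LT = xy.
f_2 = -4x² - 12x + 5y² + y + 10, LT = x².

S(f_1,f_2): lcm = x²y. S = -3xy - x + 5/4y³ + ¼y² + 5/2y.
  reduce S modulo (f_1, f_2):
  remainder -x + 5/4y³ + ¼y² + 5/2y - 3 ≠ 0; add g_3 = -x + 5/4y³ + ¼y² + 5/2y - 3 to the basis.

S(f_1,g_3): lcm = xy. S = 5/4y⁴ + ¼y³ + 5/2y² - 3y - 1.
  reduce S modulo (f_1, f_2, g_3):
  remainder 5/4y⁴ + ¼y³ + 5/2y² - 3y - 1 ≠ 0; add g_4 = 5/4y⁴ + ¼y³ + 5/2y² - 3y - 1 to the basis.

The other S-polynomials (S(f_2,g_3), S(f_1,g_4), S(f_2,g_4), S(g_3,g_4)) all reduce to 0 modulo the current basis, so we have a Gröbner basis.
Inter-reduce: drop elements whose leading term is divisible by another's, tail-reduce, and make monic.

G = {x - 5/4y³ - ¼y² - 5/2y + 3, y⁴ + ⅕y³ + 2y² - 12/5y - ⅘}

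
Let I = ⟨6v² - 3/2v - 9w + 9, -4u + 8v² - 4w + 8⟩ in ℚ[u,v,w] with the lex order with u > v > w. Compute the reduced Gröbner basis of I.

G = {u - ½v - 2w + 1, v² - ¼v - 3/2w + 3/2}

f_1 = 6v² - 3/2v - 9w + 9, LT = v².
f_2 = -4u + 8v² - 4w + 8, LT = u.

S(f_1,f_2): leading monomials are coprime, so the S-polynomial reduces to 0 (Buchberger's first criterion).
Every S-polynomial of the final basis reduces to 0, so we have a Gröbner basis.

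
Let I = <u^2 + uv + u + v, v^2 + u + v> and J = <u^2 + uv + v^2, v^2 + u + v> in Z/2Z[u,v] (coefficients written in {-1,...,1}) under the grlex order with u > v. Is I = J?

For a fixed monomial order, each ideal has a unique reduced Gröbner basis; comparing bases decides equality.
Buchberger on the first generating set:
f_1 = u^2 + uv + u + v, LT = u^2.
f_2 = v^2 + u + v, LT = v^2.

The S-polynomials (S(f_1,f_2)) all reduce to 0 modulo the current basis, so we have a Gröbner basis.
Inter-reduce: drop elements whose leading term is divisible by another's, tail-reduce, and make monic.
Reduced Gröbner basis: {u^2 + uv + u + v, v^2 + u + v}.

Buchberger on the second generating set:
h_1 = u^2 + uv + v^2, LT = u^2.
h_2 = v^2 + u + v, LT = v^2.

The S-polynomials (S(h_1,h_2)) all reduce to 0 modulo the current basis, so we have a Gröbner basis.
Inter-reduce: drop elements whose leading term is divisible by another's, tail-reduce, and make monic.
Reduced Gröbner basis: {u^2 + uv + u + v, v^2 + u + v}.

Same reduced basis, so the two generating sets span the same ideal.
The same test decides containment: I ⊆ J iff every generator of I reduces to 0 modulo a Gröbner basis of J.

Yes, the ideals are equal.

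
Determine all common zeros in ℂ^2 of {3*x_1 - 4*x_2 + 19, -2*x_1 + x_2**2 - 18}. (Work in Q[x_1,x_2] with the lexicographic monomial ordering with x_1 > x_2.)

{(-73/9, -4/3), (-1, 4)}

Compute a lex Gröbner basis by Buchberger's algorithm.
f_1 = 3*x_1 - 4*x_2 + 19, LT = x_1.
f_2 = -2*x_1 + x_2**2 - 18, LT = x_1.

S(f_1,f_2): lcm = x_1. S = 1/2*x_2**2 - 4/3*x_2 - 8/3.
  leading term x_2**2: no divisor's leading term divides it; move 1/2*x_2**2 to the remainder.
  leading term x_2: no divisor's leading term divides it; move -4/3*x_2 to the remainder.
  leading term 1: no divisor's leading term divides it; move -8/3 to the remainder.
  remainder 1/2*x_2**2 - 4/3*x_2 - 8/3 ≠ 0; add h_3 = 1/2*x_2**2 - 4/3*x_2 - 8/3 to the basis.

The other S-polynomials (S(f_1,h_3), S(f_2,h_3)) all reduce to 0 modulo the current basis, so we have a Gröbner basis.
Inter-reduce: drop elements whose leading term is divisible by another's, tail-reduce, and make monic.
Reduced Gröbner basis: {x_1 - 4/3*x_2 + 19/3, x_2**2 - 8/3*x_2 - 16/3}.

Since the basis is lex-ordered, x_2**2 - 8/3*x_2 - 16/3 is univariate in x_2. Its roots are {-4/3, 4}. Back-substituting each root into the other basis elements fixes the other coordinates.
  x_2 = -4/3: the earlier basis element becomes x_1 + 73/9 = 0, giving x_1 = -73/9 — point (-73/9, -4/3).
  x_2 = 4: the earlier basis element becomes x_1 + 1 = 0, giving x_1 = -1 — point (-1, 4).
Substituting each solution back into the original system confirms all equations vanish.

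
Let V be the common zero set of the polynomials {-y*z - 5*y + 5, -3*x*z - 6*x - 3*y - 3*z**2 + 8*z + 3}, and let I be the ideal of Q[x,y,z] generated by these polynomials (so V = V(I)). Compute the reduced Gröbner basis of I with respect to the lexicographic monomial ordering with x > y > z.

G = {x*y - 5/3*x - 1/3*y**2 - 112/9*y - 5/3*z + 115/9, x*z + 2*x + y + z**2 - 8/3*z - 1, y*z + 5*y - 5}

f_1 = -y*z - 5*y + 5, LT = y*z.
f_2 = -3*x*z - 6*x - 3*y - 3*z**2 + 8*z + 3, LT = x*z.

S(f_1,f_2): lcm = x*y*z. S = 3*x*y - 5*x - y**2 - y*z**2 + 8/3*y*z + y.
  reduce S modulo (f_1, f_2):
  remainder 3*x*y - 5*x - y**2 - 112/3*y - 5*z + 115/3 ≠ 0; add g_3 = 3*x*y - 5*x - y**2 - 112/3*y - 5*z + 115/3 to the basis.

The other S-polynomials (S(f_1,g_3), S(f_2,g_3)) all reduce to 0 modulo the current basis, so we have a Gröbner basis.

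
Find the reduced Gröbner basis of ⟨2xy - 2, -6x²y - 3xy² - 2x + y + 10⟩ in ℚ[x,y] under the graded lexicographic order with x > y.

f_1 = 2xy - 2, LT = xy.
f_2 = -6x²y - 3xy² - 2x + y + 10, LT = x²y.

S(f_1,f_2): lcm = x²y. S = -½xy² - 4/3x + ⅙y + 5/3.
  leading term xy²: subtract (-¼y)·f_1 from -½xy² - 4/3x + ⅙y + 5/3 → -4/3x - ⅓y + 5/3
  leading term x: no divisor's leading term divides it; move -4/3x to the remainder.
  leading term y: no divisor's leading term divides it; move -⅓y to the remainder.
  leading term 1: no divisor's leading term divides it; move 5/3 to the remainder.
  remainder -4/3x - ⅓y + 5/3 ≠ 0; add g_3 = -4/3x - ⅓y + 5/3 to the basis.

S(f_1,g_3): lcm = xy. S = -¼y² + 5/4y - 1.
  leading term y²: no divisor's leading term divides it; move -¼y² to the remainder.
  leading term y: no divisor's leading term divides it; move 5/4y to the remainder.
  leading term 1: no divisor's leading term divides it; move -1 to the remainder.
  remainder -¼y² + 5/4y - 1 ≠ 0; add g_4 = -¼y² + 5/4y - 1 to the basis.

The other S-polynomials (S(f_2,g_3), S(f_1,g_4), S(f_2,g_4), S(g_3,g_4)) all reduce to 0 modulo the current basis, so we have a Gröbner basis.
Inter-reduce: drop elements whose leading term is divisible by another's, tail-reduce, and make monic.

G = {y² - 5y + 4, x + ¼y - 5/4}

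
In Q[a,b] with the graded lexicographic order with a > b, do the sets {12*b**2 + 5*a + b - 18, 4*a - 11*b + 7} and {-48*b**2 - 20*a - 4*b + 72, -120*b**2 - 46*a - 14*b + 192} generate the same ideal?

For a fixed monomial order, each ideal has a unique reduced Gröbner basis; comparing bases decides equality.
Buchberger on the first generating set:
f_1 = 12*b**2 + 5*a + b - 18, LT = b**2.
f_2 = 4*a - 11*b + 7, LT = a.

S(f_1,f_2): leading monomials are coprime, so the S-polynomial reduces to 0 (Buchberger's first criterion).
Every S-polynomial of the final basis reduces to 0, so we have a Gröbner basis.
Inter-reduce: drop elements whose leading term is divisible by another's, tail-reduce, and make monic.
Reduced Gröbner basis: {b**2 + 59/48*b - 107/48, a - 11/4*b + 7/4}.

Buchberger on the second generating set:
h_1 = -48*b**2 - 20*a - 4*b + 72, LT = b**2.
h_2 = -120*b**2 - 46*a - 14*b + 192, LT = b**2.

S(h_1,h_2): lcm = b**2. S = 1/30*a - 1/30*b + 1/10.
  leading term a: no divisor's leading term divides it; move 1/30*a to the remainder.
  leading term b: no divisor's leading term divides it; move -1/30*b to the remainder.
  leading term 1: no divisor's leading term divides it; move 1/10 to the remainder.
  remainder 1/30*a - 1/30*b + 1/10 ≠ 0; add k_3 = 1/30*a - 1/30*b + 1/10 to the basis.

S(h_1,k_3): leading monomials are coprime, so the S-polynomial reduces to 0 (Buchberger's first criterion).
S(h_2,k_3): leading monomials are coprime, so the S-polynomial reduces to 0 (Buchberger's first criterion).
Every S-polynomial of the final basis reduces to 0, so we have a Gröbner basis.
Inter-reduce: drop elements whose leading term is divisible by another's, tail-reduce, and make monic.
Reduced Gröbner basis: {b**2 + 1/2*b - 11/4, a - b + 3}.

These differ, so the ideals are not equal.

No, the ideals differ.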